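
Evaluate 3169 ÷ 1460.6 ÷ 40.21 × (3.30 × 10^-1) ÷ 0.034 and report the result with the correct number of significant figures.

0.52

3169 ÷ 1460.6 ÷ 40.21 × (3.30 × 10^-1) ÷ 0.034 = 0.523711237223…
Multiplication/division keeps the fewest significant figures: 3169 → 4 s.f., 1460.6 → 5 s.f., 40.21 → 4 s.f., 3.30 × 10^-1 → 3 s.f., 0.034 → 2 s.f.; limit is 2.
Rounded to 2 significant figures: 0.52.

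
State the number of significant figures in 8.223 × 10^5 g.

4

8.223 × 10^5: in scientific notation every digit of the coefficient is significant.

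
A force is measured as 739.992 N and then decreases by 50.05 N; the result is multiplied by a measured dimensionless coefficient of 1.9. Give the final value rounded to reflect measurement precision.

1.3 × 10^3 N

739.992 N − 50.05 N = 689.942 N; the difference is limited to 2 decimal places (5 s.f.).
Carrying full precision, 689.942 × 1.9 = 1310.8898 N; 1.9 has 2 s.f., so the result keeps min(5, 2) = 2 s.f.
Rounded to 2 significant figures: 1.3 × 10^3 N.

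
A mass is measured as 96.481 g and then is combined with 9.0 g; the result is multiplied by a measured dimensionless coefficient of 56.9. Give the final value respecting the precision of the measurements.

96.481 g + 9.0 g = 105.481 g; the sum is limited to 1 decimal place (4 s.f.).
Carrying full precision, 105.481 × 56.9 = 6001.8689 g; 56.9 has 3 s.f., so the result keeps min(4, 3) = 3 s.f.
Rounded to 3 significant figures: 6.00 × 10³ g.

6.00 × 10³ g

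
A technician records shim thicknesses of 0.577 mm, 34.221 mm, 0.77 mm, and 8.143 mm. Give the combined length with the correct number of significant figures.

43.71 mm

0.577 mm + 34.221 mm + 0.77 mm + 8.143 mm = 43.711 mm.
Addition/subtraction keeps the fewest decimal places: 0.577 → 3 decimal places, 34.221 → 3 decimal places, 0.77 → 2 decimal places, 8.143 → 3 decimal places; limit is 2.
Rounded to 2 decimal places: 43.71 mm.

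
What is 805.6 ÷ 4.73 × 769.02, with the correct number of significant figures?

805.6 ÷ 4.73 × 769.02 = 130977.275264…
Multiplication/division keeps the fewest significant figures: 805.6 → 4 s.f., 4.73 → 3 s.f., 769.02 → 5 s.f.; limit is 3.
Rounded to 3 significant figures: 1.31 × 10⁵.

1.31 × 10⁵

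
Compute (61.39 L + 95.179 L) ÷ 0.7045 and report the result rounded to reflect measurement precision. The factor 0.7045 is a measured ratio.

222.2 L

61.39 L + 95.179 L = 156.569 L; the sum is limited to 2 decimal places (5 s.f.).
Carrying full precision, 156.569 ÷ 0.7045 = 222.241305891… L; 0.7045 has 4 s.f., so the result keeps min(5, 4) = 4 s.f.
Rounded to 4 significant figures: 222.2 L.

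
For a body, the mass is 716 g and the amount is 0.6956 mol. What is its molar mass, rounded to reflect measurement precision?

molar mass = 716 g ÷ 0.6956 mol = 1029.32719954… g/mol.
716 has 3 significant figures; 0.6956 has 4.
Division/multiplication keeps the fewest: 3 significant figures.
Rounded: 1.03 × 10³ g/mol.

1.03 × 10³ g/mol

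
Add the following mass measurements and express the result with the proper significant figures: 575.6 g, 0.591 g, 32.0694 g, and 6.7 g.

615.0 g

575.6 g + 0.591 g + 32.0694 g + 6.7 g = 614.9604 g.
Addition/subtraction keeps the fewest decimal places: 575.6 → 1 decimal place, 0.591 → 3 decimal places, 32.0694 → 4 decimal places, 6.7 → 1 decimal place; limit is 1.
Rounded to 1 decimal place: 615.0 g.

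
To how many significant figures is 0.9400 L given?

4

0.9400: leading zeros are not significant; trailing zeros after a decimal point are significant.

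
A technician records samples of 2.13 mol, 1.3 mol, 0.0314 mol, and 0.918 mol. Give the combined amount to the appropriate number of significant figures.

2.13 mol + 1.3 mol + 0.0314 mol + 0.918 mol = 4.3794 mol.
Addition/subtraction keeps the fewest decimal places: 2.13 → 2 decimal places, 1.3 → 1 decimal place, 0.0314 → 4 decimal places, 0.918 → 3 decimal places; limit is 1.
Rounded to 1 decimal place: 4.4 mol.

4.4 mol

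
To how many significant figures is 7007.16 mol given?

7007.16: zeros between nonzero digits are significant.

6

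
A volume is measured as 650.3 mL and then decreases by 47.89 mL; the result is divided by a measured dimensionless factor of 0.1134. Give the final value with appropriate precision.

5.312 × 10^3 mL

650.3 mL − 47.89 mL = 602.41 mL; the difference is limited to 1 decimal place (4 s.f.).
Carrying full precision, 602.41 ÷ 0.1134 = 5312.25749559… mL; 0.1134 has 4 s.f., so the result keeps min(4, 4) = 4 s.f.
Rounded to 4 significant figures: 5.312 × 10^3 mL.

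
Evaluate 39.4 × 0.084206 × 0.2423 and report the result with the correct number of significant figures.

0.804

39.4 × 0.084206 × 0.2423 = 0.80388268372
Multiplication/division keeps the fewest significant figures: 39.4 → 3 s.f., 0.084206 → 5 s.f., 0.2423 → 4 s.f.; limit is 3.
Rounded to 3 significant figures: 0.804.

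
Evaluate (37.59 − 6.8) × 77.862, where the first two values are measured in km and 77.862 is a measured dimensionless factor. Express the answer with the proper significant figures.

37.59 km − 6.8 km = 30.79 km; the difference is limited to 1 decimal place (3 s.f.).
Carrying full precision, 30.79 × 77.862 = 2397.37098 km; 77.862 has 5 s.f., so the result keeps min(3, 5) = 3 s.f.
Rounded to 3 significant figures: 2.40 × 10³ km.

2.40 × 10³ km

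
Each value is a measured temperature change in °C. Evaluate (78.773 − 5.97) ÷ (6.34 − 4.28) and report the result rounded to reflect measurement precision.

35.3

78.773 − 5.97 = 72.803, limited to 2 d.p. → 4 s.f.; 6.34 − 4.28 = 2.06, limited to 2 d.p. → 3 s.f.
Carrying full precision, 72.803 ÷ 2.06 = 35.3412621359…; keep min(4, 3) = 3 s.f.
Rounded to 3 significant figures: 35.3.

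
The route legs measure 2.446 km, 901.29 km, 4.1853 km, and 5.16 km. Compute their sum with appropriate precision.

9.1308 × 10² km

2.446 km + 901.29 km + 4.1853 km + 5.16 km = 913.0813 km.
Addition/subtraction keeps the fewest decimal places: 2.446 → 3 decimal places, 901.29 → 2 decimal places, 4.1853 → 4 decimal places, 5.16 → 2 decimal places; limit is 2.
Rounded to 2 decimal places: 9.1308 × 10² km.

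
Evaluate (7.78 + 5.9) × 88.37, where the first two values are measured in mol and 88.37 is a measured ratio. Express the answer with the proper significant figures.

1.21 × 10³ mol

7.78 mol + 5.9 mol = 13.68 mol; the sum is limited to 1 decimal place (3 s.f.).
Carrying full precision, 13.68 × 88.37 = 1208.9016 mol; 88.37 has 4 s.f., so the result keeps min(3, 4) = 3 s.f.
Rounded to 3 significant figures: 1.21 × 10³ mol.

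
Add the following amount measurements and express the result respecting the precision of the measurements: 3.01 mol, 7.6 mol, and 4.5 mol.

15.1 mol

3.01 mol + 7.6 mol + 4.5 mol = 15.11 mol.
Addition/subtraction keeps the fewest decimal places: 3.01 → 2 decimal places, 7.6 → 1 decimal place, 4.5 → 1 decimal place; limit is 1.
Rounded to 1 decimal place: 15.1 mol.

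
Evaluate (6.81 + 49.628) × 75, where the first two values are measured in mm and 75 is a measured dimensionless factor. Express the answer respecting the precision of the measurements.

4.2 × 10³ mm

6.81 mm + 49.628 mm = 56.438 mm; the sum is limited to 2 decimal places (4 s.f.).
Carrying full precision, 56.438 × 75 = 4232.85 mm; 75 has 2 s.f., so the result keeps min(4, 2) = 2 s.f.
Rounded to 2 significant figures: 4.2 × 10³ mm.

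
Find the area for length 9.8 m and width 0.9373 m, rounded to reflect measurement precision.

9.2 m²

area = 9.8 m × 0.9373 m = 9.18554 m².
9.8 has 2 significant figures; 0.9373 has 4.
Division/multiplication keeps the fewest: 2 significant figures.
Rounded: 9.2 m².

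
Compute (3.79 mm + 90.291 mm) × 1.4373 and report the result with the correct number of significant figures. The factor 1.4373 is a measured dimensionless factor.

135.2 mm

3.79 mm + 90.291 mm = 94.081 mm; the sum is limited to 2 decimal places (4 s.f.).
Carrying full precision, 94.081 × 1.4373 = 135.2226213 mm; 1.4373 has 5 s.f., so the result keeps min(4, 5) = 4 s.f.
Rounded to 4 significant figures: 135.2 mm.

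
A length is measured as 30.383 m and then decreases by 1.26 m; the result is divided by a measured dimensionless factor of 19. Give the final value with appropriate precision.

1.5 m

30.383 m − 1.26 m = 29.123 m; the difference is limited to 2 decimal places (4 s.f.).
Carrying full precision, 29.123 ÷ 19 = 1.53278947368… m; 19 has 2 s.f., so the result keeps min(4, 2) = 2 s.f.
Rounded to 2 significant figures: 1.5 m.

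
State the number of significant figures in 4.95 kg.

4.95: every digit is nonzero and significant.

3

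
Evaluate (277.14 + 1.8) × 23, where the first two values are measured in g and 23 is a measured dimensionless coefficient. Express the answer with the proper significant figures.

6.4 × 10^3 g

277.14 g + 1.8 g = 278.94 g; the sum is limited to 1 decimal place (4 s.f.).
Carrying full precision, 278.94 × 23 = 6415.62 g; 23 has 2 s.f., so the result keeps min(4, 2) = 2 s.f.
Rounded to 2 significant figures: 6.4 × 10^3 g.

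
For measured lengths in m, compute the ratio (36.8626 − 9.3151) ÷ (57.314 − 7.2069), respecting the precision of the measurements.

5.4977 × 10^-1

36.8626 − 9.3151 = 27.5475, limited to 4 d.p. → 6 s.f.; 57.314 − 7.2069 = 50.1071, limited to 3 d.p. → 5 s.f.
Carrying full precision, 27.5475 ÷ 50.1071 = 0.549772387546…; keep min(6, 5) = 5 s.f.
Rounded to 5 significant figures: 5.4977 × 10^-1.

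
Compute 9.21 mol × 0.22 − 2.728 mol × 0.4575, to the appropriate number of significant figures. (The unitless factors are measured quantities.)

9.21 × 0.22 = 2.0262 → 2.0 mol (2 s.f., last digit at the 10^-1 place).
2.728 × 0.4575 = 1.24806 → 1.248 mol (4 s.f., last digit at the 10^-3 place).
Difference: 0.77814 mol; keep the coarser place, 10^-1.
Result: 0.8 mol.

0.8 mol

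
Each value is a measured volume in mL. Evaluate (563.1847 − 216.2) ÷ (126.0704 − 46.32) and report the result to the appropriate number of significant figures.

4.351

563.1847 − 216.2 = 346.9847, limited to 1 d.p. → 4 s.f.; 126.0704 − 46.32 = 79.7504, limited to 2 d.p. → 4 s.f.
Carrying full precision, 346.9847 ÷ 79.7504 = 4.35088350654…; keep min(4, 4) = 4 s.f.
Rounded to 4 significant figures: 4.351.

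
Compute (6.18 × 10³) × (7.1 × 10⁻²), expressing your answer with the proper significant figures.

(6.18 × 10³) × (7.1 × 10⁻²) = 438.78
Multiplication/division keeps the fewest significant figures: 6.18 × 10³ → 3 s.f., 7.1 × 10⁻² → 2 s.f.; limit is 2.
Rounded to 2 significant figures: 4.4 × 10².

4.4 × 10²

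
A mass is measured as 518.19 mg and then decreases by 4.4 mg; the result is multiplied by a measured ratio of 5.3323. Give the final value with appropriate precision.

518.19 mg − 4.4 mg = 513.79 mg; the difference is limited to 1 decimal place (4 s.f.).
Carrying full precision, 513.79 × 5.3323 = 2739.682417 mg; 5.3323 has 5 s.f., so the result keeps min(4, 5) = 4 s.f.
Rounded to 4 significant figures: 2740. mg.

2740. mg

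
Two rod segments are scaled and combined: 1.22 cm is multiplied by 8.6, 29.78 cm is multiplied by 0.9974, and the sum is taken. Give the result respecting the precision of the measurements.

4.0 × 10¹ cm

1.22 × 8.6 = 10.492 → 10. cm (2 s.f., last digit at the 10^0 place).
29.78 × 0.9974 = 29.702572 → 29.70 cm (4 s.f., last digit at the 10^-2 place).
Sum: 40.194572 cm; keep the coarser place, 10^0.
Result: 4.0 × 10¹ cm.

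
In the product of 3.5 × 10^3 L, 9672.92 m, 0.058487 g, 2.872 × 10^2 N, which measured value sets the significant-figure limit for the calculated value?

3.5 × 10^3 L → 2 s.f.; 9672.92 m → 6 s.f.; 0.058487 g → 5 s.f.; 2.872 × 10^2 N → 4 s.f.
The fewest is 2 significant figures, from 3.5 × 10^3 L.

3.5 × 10^3 L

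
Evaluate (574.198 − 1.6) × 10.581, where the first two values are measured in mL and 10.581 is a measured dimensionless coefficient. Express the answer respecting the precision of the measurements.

6059 mL

574.198 mL − 1.6 mL = 572.598 mL; the difference is limited to 1 decimal place (4 s.f.).
Carrying full precision, 572.598 × 10.581 = 6058.659438 mL; 10.581 has 5 s.f., so the result keeps min(4, 5) = 4 s.f.
Rounded to 4 significant figures: 6059 mL.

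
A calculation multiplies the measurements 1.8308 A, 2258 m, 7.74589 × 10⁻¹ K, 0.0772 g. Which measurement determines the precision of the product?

1.8308 A → 5 s.f.; 2258 m → 4 s.f.; 7.74589 × 10⁻¹ K → 6 s.f.; 0.0772 g → 3 s.f.
The fewest is 3 significant figures, from 0.0772 g.

0.0772 g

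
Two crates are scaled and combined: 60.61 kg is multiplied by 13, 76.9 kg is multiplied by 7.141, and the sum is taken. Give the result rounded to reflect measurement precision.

1.34 × 10³ kg

60.61 × 13 = 787.93 → 7.9 × 10² kg (2 s.f., last digit at the 10^1 place).
76.9 × 7.141 = 549.1429 → 549 kg (3 s.f., last digit at the 10^0 place).
Sum: 1337.0729 kg; keep the coarser place, 10^1.
Result: 1.34 × 10³ kg.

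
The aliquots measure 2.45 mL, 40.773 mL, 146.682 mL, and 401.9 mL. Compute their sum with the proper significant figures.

2.45 mL + 40.773 mL + 146.682 mL + 401.9 mL = 591.805 mL.
Addition/subtraction keeps the fewest decimal places: 2.45 → 2 decimal places, 40.773 → 3 decimal places, 146.682 → 3 decimal places, 401.9 → 1 decimal place; limit is 1.
Rounded to 1 decimal place: 591.8 mL.

591.8 mL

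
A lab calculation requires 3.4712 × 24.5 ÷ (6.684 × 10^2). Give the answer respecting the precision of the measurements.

0.127

3.4712 × 24.5 ÷ (6.684 × 10^2) = 0.127235786954…
Multiplication/division keeps the fewest significant figures: 3.4712 → 5 s.f., 24.5 → 3 s.f., 6.684 × 10^2 → 4 s.f.; limit is 3.
Rounded to 3 significant figures: 0.127.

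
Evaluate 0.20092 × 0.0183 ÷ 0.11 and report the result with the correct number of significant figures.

0.033

0.20092 × 0.0183 ÷ 0.11 = 0.0334257818182…
Multiplication/division keeps the fewest significant figures: 0.20092 → 5 s.f., 0.0183 → 3 s.f., 0.11 → 2 s.f.; limit is 2.
Rounded to 2 significant figures: 0.033.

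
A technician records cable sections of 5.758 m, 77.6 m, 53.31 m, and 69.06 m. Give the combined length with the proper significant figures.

205.7 m

5.758 m + 77.6 m + 53.31 m + 69.06 m = 205.728 m.
Addition/subtraction keeps the fewest decimal places: 5.758 → 3 decimal places, 77.6 → 1 decimal place, 53.31 → 2 decimal places, 69.06 → 2 decimal places; limit is 1.
Rounded to 1 decimal place: 205.7 m.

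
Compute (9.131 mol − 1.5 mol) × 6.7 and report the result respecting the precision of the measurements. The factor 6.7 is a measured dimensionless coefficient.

9.131 mol − 1.5 mol = 7.631 mol; the difference is limited to 1 decimal place (2 s.f.).
Carrying full precision, 7.631 × 6.7 = 51.1277 mol; 6.7 has 2 s.f., so the result keeps min(2, 2) = 2 s.f.
Rounded to 2 significant figures: 51 mol.

51 mol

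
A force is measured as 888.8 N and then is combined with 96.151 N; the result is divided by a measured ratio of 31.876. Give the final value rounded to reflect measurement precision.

30.90 N

888.8 N + 96.151 N = 984.951 N; the sum is limited to 1 decimal place (4 s.f.).
Carrying full precision, 984.951 ÷ 31.876 = 30.8994541348… N; 31.876 has 5 s.f., so the result keeps min(4, 5) = 4 s.f.
Rounded to 4 significant figures: 30.90 N.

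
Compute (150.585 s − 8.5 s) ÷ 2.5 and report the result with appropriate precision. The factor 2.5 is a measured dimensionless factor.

57 s

150.585 s − 8.5 s = 142.085 s; the difference is limited to 1 decimal place (4 s.f.).
Carrying full precision, 142.085 ÷ 2.5 = 56.834 s; 2.5 has 2 s.f., so the result keeps min(4, 2) = 2 s.f.
Rounded to 2 significant figures: 57 s.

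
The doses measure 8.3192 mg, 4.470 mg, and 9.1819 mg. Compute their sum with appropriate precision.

21.971 mg

8.3192 mg + 4.470 mg + 9.1819 mg = 21.9711 mg.
Addition/subtraction keeps the fewest decimal places: 8.3192 → 4 decimal places, 4.470 → 3 decimal places, 9.1819 → 4 decimal places; limit is 3.
Rounded to 3 decimal places: 21.971 mg.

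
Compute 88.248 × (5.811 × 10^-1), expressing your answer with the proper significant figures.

88.248 × (5.811 × 10^-1) = 51.2809128
Multiplication/division keeps the fewest significant figures: 88.248 → 5 s.f., 5.811 × 10^-1 → 4 s.f.; limit is 4.
Rounded to 4 significant figures: 51.28.

51.28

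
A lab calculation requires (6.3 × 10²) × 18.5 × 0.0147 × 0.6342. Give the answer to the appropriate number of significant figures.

1.1 × 10²

(6.3 × 10²) × 18.5 × 0.0147 × 0.6342 = 108.6565347
Multiplication/division keeps the fewest significant figures: 6.3 × 10² → 2 s.f., 18.5 → 3 s.f., 0.0147 → 3 s.f., 0.6342 → 4 s.f.; limit is 2.
Rounded to 2 significant figures: 1.1 × 10².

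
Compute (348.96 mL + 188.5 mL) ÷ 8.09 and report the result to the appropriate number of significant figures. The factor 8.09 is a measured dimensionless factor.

348.96 mL + 188.5 mL = 537.46 mL; the sum is limited to 1 decimal place (4 s.f.).
Carrying full precision, 537.46 ÷ 8.09 = 66.435105068… mL; 8.09 has 3 s.f., so the result keeps min(4, 3) = 3 s.f.
Rounded to 3 significant figures: 66.4 mL.

66.4 mL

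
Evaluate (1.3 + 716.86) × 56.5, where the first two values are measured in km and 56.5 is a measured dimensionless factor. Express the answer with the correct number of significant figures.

1.3 km + 716.86 km = 718.16 km; the sum is limited to 1 decimal place (4 s.f.).
Carrying full precision, 718.16 × 56.5 = 40576.04 km; 56.5 has 3 s.f., so the result keeps min(4, 3) = 3 s.f.
Rounded to 3 significant figures: 4.06 × 10^4 km.

4.06 × 10^4 km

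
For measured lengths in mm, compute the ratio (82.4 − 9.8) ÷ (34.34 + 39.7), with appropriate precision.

9.81 × 10⁻¹

82.4 − 9.8 = 72.6, limited to 1 d.p. → 3 s.f.; 34.34 + 39.7 = 74.04, limited to 1 d.p. → 3 s.f.
Carrying full precision, 72.6 ÷ 74.04 = 0.980551053485…; keep min(3, 3) = 3 s.f.
Rounded to 3 significant figures: 9.81 × 10⁻¹.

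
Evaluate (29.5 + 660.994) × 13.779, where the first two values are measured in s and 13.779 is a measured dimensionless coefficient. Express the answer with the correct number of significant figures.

29.5 s + 660.994 s = 690.494 s; the sum is limited to 1 decimal place (4 s.f.).
Carrying full precision, 690.494 × 13.779 = 9514.316826 s; 13.779 has 5 s.f., so the result keeps min(4, 5) = 4 s.f.
Rounded to 4 significant figures: 9514 s.

9514 s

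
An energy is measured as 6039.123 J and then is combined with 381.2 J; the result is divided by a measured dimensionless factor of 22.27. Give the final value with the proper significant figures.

6039.123 J + 381.2 J = 6420.323 J; the sum is limited to 1 decimal place (5 s.f.).
Carrying full precision, 6420.323 ÷ 22.27 = 288.294701392… J; 22.27 has 4 s.f., so the result keeps min(5, 4) = 4 s.f.
Rounded to 4 significant figures: 288.3 J.

288.3 J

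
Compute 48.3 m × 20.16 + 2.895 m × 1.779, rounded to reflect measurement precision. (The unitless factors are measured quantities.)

979 m

48.3 × 20.16 = 973.728 → 974 m (3 s.f., last digit at the 10^0 place).
2.895 × 1.779 = 5.150205 → 5.150 m (4 s.f., last digit at the 10^-3 place).
Sum: 978.878205 m; keep the coarser place, 10^0.
Result: 979 m.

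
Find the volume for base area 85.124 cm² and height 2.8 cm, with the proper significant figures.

2.4 × 10² cm³

volume = 85.124 cm² × 2.8 cm = 238.3472 cm³.
85.124 has 5 significant figures; 2.8 has 2.
Division/multiplication keeps the fewest: 2 significant figures.
Rounded: 2.4 × 10² cm³.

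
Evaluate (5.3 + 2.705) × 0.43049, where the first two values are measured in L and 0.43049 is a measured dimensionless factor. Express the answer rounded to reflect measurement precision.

3.4 L

5.3 L + 2.705 L = 8.005 L; the sum is limited to 1 decimal place (2 s.f.).
Carrying full precision, 8.005 × 0.43049 = 3.44607245 L; 0.43049 has 5 s.f., so the result keeps min(2, 5) = 2 s.f.
Rounded to 2 significant figures: 3.4 L.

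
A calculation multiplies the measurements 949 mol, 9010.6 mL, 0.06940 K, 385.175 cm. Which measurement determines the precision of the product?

949 mol

949 mol → 3 s.f.; 9010.6 mL → 5 s.f.; 0.06940 K → 4 s.f.; 385.175 cm → 6 s.f.
The fewest is 3 significant figures, from 949 mol.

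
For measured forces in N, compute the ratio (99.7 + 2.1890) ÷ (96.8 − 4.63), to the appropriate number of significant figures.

99.7 + 2.1890 = 101.8890, limited to 1 d.p. → 4 s.f.; 96.8 − 4.63 = 92.17, limited to 1 d.p. → 3 s.f.
Carrying full precision, 101.8890 ÷ 92.17 = 1.10544645763…; keep min(4, 3) = 3 s.f.
Rounded to 3 significant figures: 1.11.

1.11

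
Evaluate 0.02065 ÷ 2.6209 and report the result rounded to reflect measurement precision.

0.02065 ÷ 2.6209 = 0.00787897287191…
Multiplication/division keeps the fewest significant figures: 0.02065 → 4 s.f., 2.6209 → 5 s.f.; limit is 4.
Rounded to 4 significant figures: 0.007879.

0.007879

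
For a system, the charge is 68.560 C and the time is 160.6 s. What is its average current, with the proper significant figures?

average current = 68.560 C ÷ 160.6 s = 0.426899128269… A.
68.560 has 5 significant figures; 160.6 has 4.
Division/multiplication keeps the fewest: 4 significant figures.
Rounded: 0.4269 A.

0.4269 A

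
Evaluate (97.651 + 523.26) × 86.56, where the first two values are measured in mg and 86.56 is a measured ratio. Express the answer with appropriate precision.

97.651 mg + 523.26 mg = 620.911 mg; the sum is limited to 2 decimal places (5 s.f.).
Carrying full precision, 620.911 × 86.56 = 53746.05616 mg; 86.56 has 4 s.f., so the result keeps min(5, 4) = 4 s.f.
Rounded to 4 significant figures: 5.375 × 10⁴ mg.

5.375 × 10⁴ mg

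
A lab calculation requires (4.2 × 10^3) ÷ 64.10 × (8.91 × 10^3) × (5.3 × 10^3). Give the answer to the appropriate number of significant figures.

3.1 × 10^9

(4.2 × 10^3) ÷ 64.10 × (8.91 × 10^3) × (5.3 × 10^3) = 3.09417472699 × 10^9…
Multiplication/division keeps the fewest significant figures: 4.2 × 10^3 → 2 s.f., 64.10 → 4 s.f., 8.91 × 10^3 → 3 s.f., 5.3 × 10^3 → 2 s.f.; limit is 2.
Rounded to 2 significant figures: 3.1 × 10^9.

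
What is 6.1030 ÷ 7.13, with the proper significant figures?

0.856

6.1030 ÷ 7.13 = 0.855960729313…
Multiplication/division keeps the fewest significant figures: 6.1030 → 5 s.f., 7.13 → 3 s.f.; limit is 3.
Rounded to 3 significant figures: 0.856.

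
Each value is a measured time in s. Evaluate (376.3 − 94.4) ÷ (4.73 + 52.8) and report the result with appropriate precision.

376.3 − 94.4 = 281.9, limited to 1 d.p. → 4 s.f.; 4.73 + 52.8 = 57.53, limited to 1 d.p. → 3 s.f.
Carrying full precision, 281.9 ÷ 57.53 = 4.90005214671…; keep min(4, 3) = 3 s.f.
Rounded to 3 significant figures: 4.90.

4.90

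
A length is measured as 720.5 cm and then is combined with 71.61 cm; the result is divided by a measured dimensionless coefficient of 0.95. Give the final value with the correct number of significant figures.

8.3 × 10^2 cm

720.5 cm + 71.61 cm = 792.11 cm; the sum is limited to 1 decimal place (4 s.f.).
Carrying full precision, 792.11 ÷ 0.95 = 833.8 cm; 0.95 has 2 s.f., so the result keeps min(4, 2) = 2 s.f.
Rounded to 2 significant figures: 8.3 × 10^2 cm.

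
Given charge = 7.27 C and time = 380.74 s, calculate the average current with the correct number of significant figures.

average current = 7.27 C ÷ 380.74 s = 0.0190943951253… A.
7.27 has 3 significant figures; 380.74 has 5.
Division/multiplication keeps the fewest: 3 significant figures.
Rounded: 0.0191 A.

0.0191 A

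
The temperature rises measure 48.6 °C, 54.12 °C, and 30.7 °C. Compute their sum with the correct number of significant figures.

133.4 °C

48.6 °C + 54.12 °C + 30.7 °C = 133.42 °C.
Addition/subtraction keeps the fewest decimal places: 48.6 → 1 decimal place, 54.12 → 2 decimal places, 30.7 → 1 decimal place; limit is 1.
Rounded to 1 decimal place: 133.4 °C.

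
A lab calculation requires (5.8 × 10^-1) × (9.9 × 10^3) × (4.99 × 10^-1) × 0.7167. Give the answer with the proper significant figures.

2.1 × 10^3

(5.8 × 10^-1) × (9.9 × 10^3) × (4.99 × 10^-1) × 0.7167 = 2053.5304086
Multiplication/division keeps the fewest significant figures: 5.8 × 10^-1 → 2 s.f., 9.9 × 10^3 → 2 s.f., 4.99 × 10^-1 → 3 s.f., 0.7167 → 4 s.f.; limit is 2.
Rounded to 2 significant figures: 2.1 × 10^3.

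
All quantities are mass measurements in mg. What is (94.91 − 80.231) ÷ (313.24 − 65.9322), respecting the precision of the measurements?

0.05936

94.91 − 80.231 = 14.679, limited to 2 d.p. → 4 s.f.; 313.24 − 65.9322 = 247.3078, limited to 2 d.p. → 5 s.f.
Carrying full precision, 14.679 ÷ 247.3078 = 0.0593551841066…; keep min(4, 5) = 4 s.f.
Rounded to 4 significant figures: 0.05936.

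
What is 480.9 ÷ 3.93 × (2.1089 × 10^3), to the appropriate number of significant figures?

2.58 × 10^5

480.9 ÷ 3.93 × (2.1089 × 10^3) = 258058.526718…
Multiplication/division keeps the fewest significant figures: 480.9 → 4 s.f., 3.93 → 3 s.f., 2.1089 × 10^3 → 5 s.f.; limit is 3.
Rounded to 3 significant figures: 2.58 × 10^5.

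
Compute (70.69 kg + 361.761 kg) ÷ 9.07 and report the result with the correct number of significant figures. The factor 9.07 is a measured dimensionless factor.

70.69 kg + 361.761 kg = 432.451 kg; the sum is limited to 2 decimal places (5 s.f.).
Carrying full precision, 432.451 ÷ 9.07 = 47.6792723264… kg; 9.07 has 3 s.f., so the result keeps min(5, 3) = 3 s.f.
Rounded to 3 significant figures: 47.7 kg.

47.7 kg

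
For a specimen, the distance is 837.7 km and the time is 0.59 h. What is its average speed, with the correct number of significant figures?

average speed = 837.7 km ÷ 0.59 h = 1419.83050847… km/h.
837.7 has 4 significant figures; 0.59 has 2.
Division/multiplication keeps the fewest: 2 significant figures.
Rounded: 1.4 × 10³ km/h.

1.4 × 10³ km/h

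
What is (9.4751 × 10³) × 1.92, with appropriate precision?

(9.4751 × 10³) × 1.92 = 18192.192
Multiplication/division keeps the fewest significant figures: 9.4751 × 10³ → 5 s.f., 1.92 → 3 s.f.; limit is 3.
Rounded to 3 significant figures: 1.82 × 10⁴.

1.82 × 10⁴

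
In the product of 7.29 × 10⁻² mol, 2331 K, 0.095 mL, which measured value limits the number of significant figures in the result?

7.29 × 10⁻² mol → 3 s.f.; 2331 K → 4 s.f.; 0.095 mL → 2 s.f.
The fewest is 2 significant figures, from 0.095 mL.

0.095 mL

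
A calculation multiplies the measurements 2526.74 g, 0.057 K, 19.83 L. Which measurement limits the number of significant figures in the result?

0.057 K

2526.74 g → 6 s.f.; 0.057 K → 2 s.f.; 19.83 L → 4 s.f.
The fewest is 2 significant figures, from 0.057 K.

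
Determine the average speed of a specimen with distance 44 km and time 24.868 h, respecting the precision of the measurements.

1.8 km/h

average speed = 44 km ÷ 24.868 h = 1.76934212643… km/h.
44 has 2 significant figures; 24.868 has 5.
Division/multiplication keeps the fewest: 2 significant figures.
Rounded: 1.8 km/h.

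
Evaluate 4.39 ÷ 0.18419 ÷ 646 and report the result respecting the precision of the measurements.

0.0369

4.39 ÷ 0.18419 ÷ 646 = 0.0368948674449…
Multiplication/division keeps the fewest significant figures: 4.39 → 3 s.f., 0.18419 → 5 s.f., 646 → 3 s.f.; limit is 3.
Rounded to 3 significant figures: 0.0369.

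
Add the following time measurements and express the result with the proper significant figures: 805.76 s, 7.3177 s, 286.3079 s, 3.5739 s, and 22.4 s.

1125.4 s

805.76 s + 7.3177 s + 286.3079 s + 3.5739 s + 22.4 s = 1125.3595 s.
Addition/subtraction keeps the fewest decimal places: 805.76 → 2 decimal places, 7.3177 → 4 decimal places, 286.3079 → 4 decimal places, 3.5739 → 4 decimal places, 22.4 → 1 decimal place; limit is 1.
Rounded to 1 decimal place: 1125.4 s.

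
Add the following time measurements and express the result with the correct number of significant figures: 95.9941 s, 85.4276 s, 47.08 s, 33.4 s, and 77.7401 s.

95.9941 s + 85.4276 s + 47.08 s + 33.4 s + 77.7401 s = 339.6418 s.
Addition/subtraction keeps the fewest decimal places: 95.9941 → 4 decimal places, 85.4276 → 4 decimal places, 47.08 → 2 decimal places, 33.4 → 1 decimal place, 77.7401 → 4 decimal places; limit is 1.
Rounded to 1 decimal place: 339.6 s.

339.6 s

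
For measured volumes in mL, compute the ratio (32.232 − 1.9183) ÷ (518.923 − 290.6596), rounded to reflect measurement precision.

0.13280

32.232 − 1.9183 = 30.3137, limited to 3 d.p. → 5 s.f.; 518.923 − 290.6596 = 228.2634, limited to 3 d.p. → 6 s.f.
Carrying full precision, 30.3137 ÷ 228.2634 = 0.132801403992…; keep min(5, 6) = 5 s.f.
Rounded to 5 significant figures: 0.13280.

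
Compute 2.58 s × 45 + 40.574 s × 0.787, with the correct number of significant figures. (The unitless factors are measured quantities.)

1.5 × 10^2 s

2.58 × 45 = 116.1 → 1.2 × 10^2 s (2 s.f., last digit at the 10^1 place).
40.574 × 0.787 = 31.931738 → 31.9 s (3 s.f., last digit at the 10^-1 place).
Sum: 148.031738 s; keep the coarser place, 10^1.
Result: 1.5 × 10^2 s.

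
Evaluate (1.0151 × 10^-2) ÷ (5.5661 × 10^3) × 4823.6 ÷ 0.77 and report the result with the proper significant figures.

(1.0151 × 10^-2) ÷ (5.5661 × 10^3) × 4823.6 ÷ 0.77 = 0.0114245311075…
Multiplication/division keeps the fewest significant figures: 1.0151 × 10^-2 → 5 s.f., 5.5661 × 10^3 → 5 s.f., 4823.6 → 5 s.f., 0.77 → 2 s.f.; limit is 2.
Rounded to 2 significant figures: 1.1 × 10^-2.

1.1 × 10^-2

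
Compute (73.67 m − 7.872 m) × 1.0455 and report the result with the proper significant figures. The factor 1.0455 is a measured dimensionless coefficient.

73.67 m − 7.872 m = 65.798 m; the difference is limited to 2 decimal places (4 s.f.).
Carrying full precision, 65.798 × 1.0455 = 68.791809 m; 1.0455 has 5 s.f., so the result keeps min(4, 5) = 4 s.f.
Rounded to 4 significant figures: 68.79 m.

68.79 m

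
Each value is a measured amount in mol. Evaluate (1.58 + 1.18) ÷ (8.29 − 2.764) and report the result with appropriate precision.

1.58 + 1.18 = 2.76, limited to 2 d.p. → 3 s.f.; 8.29 − 2.764 = 5.526, limited to 2 d.p. → 3 s.f.
Carrying full precision, 2.76 ÷ 5.526 = 0.499457111835…; keep min(3, 3) = 3 s.f.
Rounded to 3 significant figures: 0.499.

0.499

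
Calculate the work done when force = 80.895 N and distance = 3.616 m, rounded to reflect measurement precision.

292.5 J

work done = 80.895 N × 3.616 m = 292.51632 J.
80.895 has 5 significant figures; 3.616 has 4.
Division/multiplication keeps the fewest: 4 significant figures.
Rounded: 292.5 J.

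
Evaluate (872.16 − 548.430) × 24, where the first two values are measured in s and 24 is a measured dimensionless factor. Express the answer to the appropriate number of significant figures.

7.8 × 10^3 s

872.16 s − 548.430 s = 323.730 s; the difference is limited to 2 decimal places (5 s.f.).
Carrying full precision, 323.730 × 24 = 7769.52 s; 24 has 2 s.f., so the result keeps min(5, 2) = 2 s.f.
Rounded to 2 significant figures: 7.8 × 10^3 s.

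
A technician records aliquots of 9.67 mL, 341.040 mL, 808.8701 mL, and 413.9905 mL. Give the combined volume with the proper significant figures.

9.67 mL + 341.040 mL + 808.8701 mL + 413.9905 mL = 1573.5706 mL.
Addition/subtraction keeps the fewest decimal places: 9.67 → 2 decimal places, 341.040 → 3 decimal places, 808.8701 → 4 decimal places, 413.9905 → 4 decimal places; limit is 2.
Rounded to 2 decimal places: 1573.57 mL.

1573.57 mL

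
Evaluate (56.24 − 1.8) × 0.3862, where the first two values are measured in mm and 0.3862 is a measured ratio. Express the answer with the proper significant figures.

56.24 mm − 1.8 mm = 54.44 mm; the difference is limited to 1 decimal place (3 s.f.).
Carrying full precision, 54.44 × 0.3862 = 21.024728 mm; 0.3862 has 4 s.f., so the result keeps min(3, 4) = 3 s.f.
Rounded to 3 significant figures: 21.0 mm.

21.0 mm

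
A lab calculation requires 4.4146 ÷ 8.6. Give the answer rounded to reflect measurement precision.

4.4146 ÷ 8.6 = 0.513325581395…
Multiplication/division keeps the fewest significant figures: 4.4146 → 5 s.f., 8.6 → 2 s.f.; limit is 2.
Rounded to 2 significant figures: 0.51.

0.51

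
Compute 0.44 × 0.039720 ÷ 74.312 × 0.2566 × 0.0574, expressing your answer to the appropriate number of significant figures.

3.5 × 10⁻⁶

0.44 × 0.039720 ÷ 74.312 × 0.2566 × 0.0574 = 0.00000346394917257…
Multiplication/division keeps the fewest significant figures: 0.44 → 2 s.f., 0.039720 → 5 s.f., 74.312 → 5 s.f., 0.2566 → 4 s.f., 0.0574 → 3 s.f.; limit is 2.
Rounded to 2 significant figures: 3.5 × 10⁻⁶.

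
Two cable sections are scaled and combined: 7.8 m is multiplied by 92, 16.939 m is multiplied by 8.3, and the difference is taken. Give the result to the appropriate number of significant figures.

5.8 × 10² m

7.8 × 92 = 717.6 → 7.2 × 10² m (2 s.f., last digit at the 10^1 place).
16.939 × 8.3 = 140.5937 → 1.4 × 10² m (2 s.f., last digit at the 10^1 place).
Difference: 577.0063 m; keep the coarser place, 10^1.
Result: 5.8 × 10² m.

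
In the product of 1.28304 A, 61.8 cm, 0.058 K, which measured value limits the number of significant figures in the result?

0.058 K

1.28304 A → 6 s.f.; 61.8 cm → 3 s.f.; 0.058 K → 2 s.f.
The fewest is 2 significant figures, from 0.058 K.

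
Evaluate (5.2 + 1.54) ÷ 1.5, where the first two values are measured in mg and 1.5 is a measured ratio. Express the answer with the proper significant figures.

4.5 mg

5.2 mg + 1.54 mg = 6.74 mg; the sum is limited to 1 decimal place (2 s.f.).
Carrying full precision, 6.74 ÷ 1.5 = 4.49333333333… mg; 1.5 has 2 s.f., so the result keeps min(2, 2) = 2 s.f.
Rounded to 2 significant figures: 4.5 mg.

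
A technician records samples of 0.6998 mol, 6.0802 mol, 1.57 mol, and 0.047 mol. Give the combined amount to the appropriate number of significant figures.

8.40 mol

0.6998 mol + 6.0802 mol + 1.57 mol + 0.047 mol = 8.3970 mol.
Addition/subtraction keeps the fewest decimal places: 0.6998 → 4 decimal places, 6.0802 → 4 decimal places, 1.57 → 2 decimal places, 0.047 → 3 decimal places; limit is 2.
Rounded to 2 decimal places: 8.40 mol.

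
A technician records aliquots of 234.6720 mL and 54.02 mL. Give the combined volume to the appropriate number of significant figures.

288.69 mL

234.6720 mL + 54.02 mL = 288.6920 mL.
Addition/subtraction keeps the fewest decimal places: 234.6720 → 4 decimal places, 54.02 → 2 decimal places; limit is 2.
Rounded to 2 decimal places: 288.69 mL.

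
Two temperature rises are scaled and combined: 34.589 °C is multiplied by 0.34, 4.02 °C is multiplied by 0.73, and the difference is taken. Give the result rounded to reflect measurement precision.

34.589 × 0.34 = 11.76026 → 12 °C (2 s.f., last digit at the 10^0 place).
4.02 × 0.73 = 2.9346 → 2.9 °C (2 s.f., last digit at the 10^-1 place).
Difference: 8.82566 °C; keep the coarser place, 10^0.
Result: 9 °C.

9 °C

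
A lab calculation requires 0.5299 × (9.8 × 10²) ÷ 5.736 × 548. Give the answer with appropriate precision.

0.5299 × (9.8 × 10²) ÷ 5.736 × 548 = 49612.5341702…
Multiplication/division keeps the fewest significant figures: 0.5299 → 4 s.f., 9.8 × 10² → 2 s.f., 5.736 → 4 s.f., 548 → 3 s.f.; limit is 2.
Rounded to 2 significant figures: 5.0 × 10⁴.

5.0 × 10⁴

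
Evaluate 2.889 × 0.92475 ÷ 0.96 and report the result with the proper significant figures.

2.889 × 0.92475 ÷ 0.96 = 2.78291953125
Multiplication/division keeps the fewest significant figures: 2.889 → 4 s.f., 0.92475 → 5 s.f., 0.96 → 2 s.f.; limit is 2.
Rounded to 2 significant figures: 2.8.

2.8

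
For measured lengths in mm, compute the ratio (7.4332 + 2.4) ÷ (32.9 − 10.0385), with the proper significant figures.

4.3 × 10⁻¹

7.4332 + 2.4 = 9.8332, limited to 1 d.p. → 2 s.f.; 32.9 − 10.0385 = 22.8615, limited to 1 d.p. → 3 s.f.
Carrying full precision, 9.8332 ÷ 22.8615 = 0.430120508278…; keep min(2, 3) = 2 s.f.
Rounded to 2 significant figures: 4.3 × 10⁻¹.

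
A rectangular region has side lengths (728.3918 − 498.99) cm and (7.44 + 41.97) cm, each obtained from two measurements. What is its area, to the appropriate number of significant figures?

1.133 × 10⁴ cm²

728.3918 − 498.99 = 229.4018, limited to 2 d.p. → 5 s.f.; 7.44 + 41.97 = 49.41, limited to 2 d.p. → 4 s.f.
Carrying full precision, 229.4018 × 49.41 = 11334.742938; keep min(5, 4) = 4 s.f.
Rounded to 4 significant figures: 1.133 × 10⁴ cm².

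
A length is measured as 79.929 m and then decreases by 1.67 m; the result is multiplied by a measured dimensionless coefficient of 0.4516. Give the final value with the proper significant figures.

35.34 m

79.929 m − 1.67 m = 78.259 m; the difference is limited to 2 decimal places (4 s.f.).
Carrying full precision, 78.259 × 0.4516 = 35.3417644 m; 0.4516 has 4 s.f., so the result keeps min(4, 4) = 4 s.f.
Rounded to 4 significant figures: 35.34 m.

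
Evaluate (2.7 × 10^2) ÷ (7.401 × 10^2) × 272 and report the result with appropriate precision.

(2.7 × 10^2) ÷ (7.401 × 10^2) × 272 = 99.2298338062…
Multiplication/division keeps the fewest significant figures: 2.7 × 10^2 → 2 s.f., 7.401 × 10^2 → 4 s.f., 272 → 3 s.f.; limit is 2.
Rounded to 2 significant figures: 99.

99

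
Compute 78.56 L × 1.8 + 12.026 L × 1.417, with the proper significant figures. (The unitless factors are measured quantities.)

78.56 × 1.8 = 141.408 → 1.4 × 10^2 L (2 s.f., last digit at the 10^1 place).
12.026 × 1.417 = 17.040842 → 17.04 L (4 s.f., last digit at the 10^-2 place).
Sum: 158.448842 L; keep the coarser place, 10^1.
Result: 1.6 × 10^2 L.

1.6 × 10^2 L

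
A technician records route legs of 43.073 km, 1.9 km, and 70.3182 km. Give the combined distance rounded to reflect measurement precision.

43.073 km + 1.9 km + 70.3182 km = 115.2912 km.
Addition/subtraction keeps the fewest decimal places: 43.073 → 3 decimal places, 1.9 → 1 decimal place, 70.3182 → 4 decimal places; limit is 1.
Rounded to 1 decimal place: 1.153 × 10² km.

1.153 × 10² km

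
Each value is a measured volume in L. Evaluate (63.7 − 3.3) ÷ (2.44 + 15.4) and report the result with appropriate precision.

3.39

63.7 − 3.3 = 60.4, limited to 1 d.p. → 3 s.f.; 2.44 + 15.4 = 17.84, limited to 1 d.p. → 3 s.f.
Carrying full precision, 60.4 ÷ 17.84 = 3.38565022422…; keep min(3, 3) = 3 s.f.
Rounded to 3 significant figures: 3.39.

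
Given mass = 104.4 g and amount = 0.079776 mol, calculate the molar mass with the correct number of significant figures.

molar mass = 104.4 g ÷ 0.079776 mol = 1308.66425993… g/mol.
104.4 has 4 significant figures; 0.079776 has 5.
Division/multiplication keeps the fewest: 4 significant figures.
Rounded: 1309 g/mol.

1309 g/mol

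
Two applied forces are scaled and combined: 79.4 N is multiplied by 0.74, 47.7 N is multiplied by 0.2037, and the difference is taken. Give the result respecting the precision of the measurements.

79.4 × 0.74 = 58.756 → 59 N (2 s.f., last digit at the 10^0 place).
47.7 × 0.2037 = 9.71649 → 9.72 N (3 s.f., last digit at the 10^-2 place).
Difference: 49.03951 N; keep the coarser place, 10^0.
Result: 49 N.

49 N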